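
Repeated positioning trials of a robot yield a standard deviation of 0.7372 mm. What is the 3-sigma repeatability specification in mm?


repeatability = 3*sigma = 3*0.7372 = 2.2116

2.2116 mm


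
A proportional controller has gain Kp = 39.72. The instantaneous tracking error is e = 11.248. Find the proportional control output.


u_P = Kp * e = 39.72 * 11.248 = 446.7706

446.7706


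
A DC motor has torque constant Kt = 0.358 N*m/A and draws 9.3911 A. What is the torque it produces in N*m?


tau = Kt * I = 0.358*9.3911 = 3.3620

3.3620 N*m


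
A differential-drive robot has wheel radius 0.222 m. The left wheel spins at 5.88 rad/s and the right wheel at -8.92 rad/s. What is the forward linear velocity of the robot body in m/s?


v = r*(wR + wL)/2 = 0.222*(-8.92 + 5.88)/2 = -0.3374

-0.3374 m/s


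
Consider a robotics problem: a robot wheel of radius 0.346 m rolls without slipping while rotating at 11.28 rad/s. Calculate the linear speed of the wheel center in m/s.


v = omega * r = 11.28 * 0.346 = 3.9029

3.9029 m/s


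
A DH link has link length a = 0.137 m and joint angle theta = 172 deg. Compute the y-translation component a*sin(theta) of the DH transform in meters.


a*sin(theta) = 0.137*sin(172 deg) = 0.0191

0.0191 m


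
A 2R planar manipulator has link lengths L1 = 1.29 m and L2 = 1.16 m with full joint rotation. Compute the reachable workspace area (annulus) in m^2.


r_max = L1 + L2 = 2.4500, r_min = |L1 - L2| = 0.1300
A = pi*(r_max^2 - r_min^2) = pi*(6.0025 - 0.0169) = 18.8043

18.8043 m^2


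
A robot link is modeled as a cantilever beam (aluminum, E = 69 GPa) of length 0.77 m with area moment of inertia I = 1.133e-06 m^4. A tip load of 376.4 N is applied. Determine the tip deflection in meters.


delta = F*L^3/(3*E*I) = 376.4*0.77^3/(3*6.900e+10*1.133e-06)
      = 171.8390212/234531 = 7.3269e-04

7.3269e-04 m


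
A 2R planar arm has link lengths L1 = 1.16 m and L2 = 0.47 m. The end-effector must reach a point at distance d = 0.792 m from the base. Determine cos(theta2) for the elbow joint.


cos(th2) = (d^2 - L1^2 - L2^2)/(2*L1*L2) = (0.792^2 - 1.16^2 - 0.47^2)/(2*1.16*0.47) = -0.8614

-0.8614


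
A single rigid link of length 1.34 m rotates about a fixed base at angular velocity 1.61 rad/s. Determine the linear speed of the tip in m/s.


v = L*omega = 1.34 * 1.61 = 2.1574

2.1574 m/s


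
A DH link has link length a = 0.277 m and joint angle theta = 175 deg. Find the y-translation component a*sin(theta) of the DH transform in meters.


a*sin(theta) = 0.277*sin(175 deg) = 0.0241

0.0241 m


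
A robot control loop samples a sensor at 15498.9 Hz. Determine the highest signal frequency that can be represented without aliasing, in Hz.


f_max = f_s/2 = 15498.9/2 = 7749.4500

7749.4500 Hz


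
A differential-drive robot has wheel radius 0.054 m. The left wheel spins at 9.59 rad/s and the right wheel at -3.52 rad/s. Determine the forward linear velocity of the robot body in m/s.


v = r*(wR + wL)/2 = 0.054*(-3.52 + 9.59)/2 = 0.1639

0.1639 m/s


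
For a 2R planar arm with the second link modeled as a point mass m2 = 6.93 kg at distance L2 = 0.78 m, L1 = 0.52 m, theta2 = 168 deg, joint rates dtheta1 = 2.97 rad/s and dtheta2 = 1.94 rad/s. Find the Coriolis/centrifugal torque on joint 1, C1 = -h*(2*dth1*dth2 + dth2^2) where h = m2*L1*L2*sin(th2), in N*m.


h = m2*L1*L2*sin(th2) = 6.93*0.52*0.78*sin(168 deg) = 0.584400
C1 = -h*(2*2.97*1.94 + 1.94^2) = -0.584400*15.2872 = -8.9338

-8.9338 N*m


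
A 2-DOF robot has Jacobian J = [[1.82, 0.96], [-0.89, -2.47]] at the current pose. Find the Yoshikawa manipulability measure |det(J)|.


det(J) = 1.82*-2.47 - (0.96)*(-0.89) = -3.6410
|det(J)| = 3.6410

3.6410


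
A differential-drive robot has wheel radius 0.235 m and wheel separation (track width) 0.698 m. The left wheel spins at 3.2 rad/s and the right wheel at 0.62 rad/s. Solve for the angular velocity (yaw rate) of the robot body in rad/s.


omega = r*(wR - wL)/L = 0.235*(0.62 - (3.2))/0.698 = -0.8686

-0.8686 rad/s


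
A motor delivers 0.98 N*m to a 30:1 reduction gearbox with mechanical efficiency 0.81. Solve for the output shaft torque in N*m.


tau_out = tau_in * N * eta = 0.98 * 30 * 0.81 = 23.8140

23.8140 N*m


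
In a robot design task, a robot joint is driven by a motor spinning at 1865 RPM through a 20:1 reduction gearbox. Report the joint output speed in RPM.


omega_joint = omega_motor / N = 1865 / 20 = 93.2500

93.2500 RPM


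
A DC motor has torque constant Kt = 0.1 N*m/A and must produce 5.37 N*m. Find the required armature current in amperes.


I = tau / Kt = 5.37/0.1 = 53.7000

53.7000 A


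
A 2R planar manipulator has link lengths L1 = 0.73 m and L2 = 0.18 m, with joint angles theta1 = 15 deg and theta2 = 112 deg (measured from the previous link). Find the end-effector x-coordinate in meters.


x = L1*cos(th1) + L2*cos(th1+th2) = 0.73*cos(15 deg) + 0.18*cos(127 deg) = 0.5968

0.5968 m


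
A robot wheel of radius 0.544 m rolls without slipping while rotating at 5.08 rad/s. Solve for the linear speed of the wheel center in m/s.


v = omega * r = 5.08 * 0.544 = 2.7635

2.7635 m/s


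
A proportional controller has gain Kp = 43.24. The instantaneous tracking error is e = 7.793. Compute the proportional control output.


u_P = Kp * e = 43.24 * 7.793 = 336.9693

336.9693


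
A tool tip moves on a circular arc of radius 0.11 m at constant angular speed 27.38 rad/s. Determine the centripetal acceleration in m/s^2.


a_c = omega^2 * r = 27.38^2 * 0.11 = 82.4631

82.4631 m/s^2


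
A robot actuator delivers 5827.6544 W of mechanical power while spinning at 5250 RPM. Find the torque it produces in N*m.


omega = 5250 * 2*pi/60 = 549.778714 rad/s
tau = P / omega = 5827.6544 / 549.778714 = 10.6000

10.6000 N*m


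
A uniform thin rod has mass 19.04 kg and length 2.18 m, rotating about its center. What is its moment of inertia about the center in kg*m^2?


I = (1/12)*m*L^2 = (1/12)*19.04*2.18^2 = 7.5405

7.5405 kg*m^2


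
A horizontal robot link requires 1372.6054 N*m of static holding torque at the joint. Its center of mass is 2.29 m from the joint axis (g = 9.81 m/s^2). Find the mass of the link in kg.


m = tau / (g*L) = 1372.6054 / (9.81 * 2.29) = 61.1000

61.1000 kg


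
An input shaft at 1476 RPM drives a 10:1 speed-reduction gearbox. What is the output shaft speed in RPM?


omega_out = omega_in / N = 1476 / 10 = 147.6000

147.6000 RPM


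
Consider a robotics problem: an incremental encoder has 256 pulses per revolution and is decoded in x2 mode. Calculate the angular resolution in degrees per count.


resolution = 360 / (PPR * 2) = 360 / 512 = 0.7031

0.7031 degrees


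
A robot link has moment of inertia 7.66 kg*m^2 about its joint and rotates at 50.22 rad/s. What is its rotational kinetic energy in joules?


KE = (1/2)*I*omega^2 = 0.5*7.66*50.22^2 = 9659.4454

9659.4454 J


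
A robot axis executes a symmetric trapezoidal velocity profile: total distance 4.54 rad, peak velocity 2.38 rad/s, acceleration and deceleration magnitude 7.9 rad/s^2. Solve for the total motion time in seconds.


t_acc = v/a = 2.38/7.9 = 0.301266 s
d_acc = v^2/(2a) = 0.358506 rad (each ramp)
d_cruise = 4.54 - 2*0.358506 = 3.822988 rad
t_cruise = 3.822988/2.38 = 1.606297 s
t_total = 2*0.301266 + 1.606297 = 2.2088

2.2088 s


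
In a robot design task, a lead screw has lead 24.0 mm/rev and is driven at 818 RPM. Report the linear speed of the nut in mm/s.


v = lead * (RPM/60) = 24.0*818/60 = 327.2000

327.2000 mm/s


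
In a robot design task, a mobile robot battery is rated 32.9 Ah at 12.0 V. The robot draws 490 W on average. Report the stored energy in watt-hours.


E = capacity * V = 32.9*12.0 = 394.8000

394.8000 Wh


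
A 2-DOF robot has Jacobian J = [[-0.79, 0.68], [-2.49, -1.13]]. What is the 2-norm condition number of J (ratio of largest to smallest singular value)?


JJ^T eigenvalues: trace(JJ^T) = 8.5635, det(JJ^T) = det(J)^2 = 6.68687881
s_max^2 = (8.5635 + sqrt(46.58601701))/2 = 7.69444750
s_min^2 = (8.5635 - sqrt(46.58601701))/2 = 0.86905250
kappa = s_max/s_min = sqrt(7.69444750/0.86905250) = 2.9755

2.9755


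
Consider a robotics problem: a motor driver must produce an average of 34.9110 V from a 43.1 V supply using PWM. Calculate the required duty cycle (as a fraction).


D = V_avg/V_supply = 34.9110/43.1 = 0.8100

0.8100


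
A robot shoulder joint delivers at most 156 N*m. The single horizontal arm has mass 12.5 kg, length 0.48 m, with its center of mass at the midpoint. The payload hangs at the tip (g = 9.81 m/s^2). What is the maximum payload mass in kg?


tau_arm = m_arm*g*(L/2) = 12.5*9.81*0.48/2 = 29.4300 N*m
tau_payload = tau_max - tau_arm = 156 - 29.4300 = 126.5700
m_payload = tau_payload / (g*L) = 126.5700 / (9.81*0.48) = 26.8795

26.8795 kg


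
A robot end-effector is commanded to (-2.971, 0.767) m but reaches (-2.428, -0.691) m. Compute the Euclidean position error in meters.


dx = -2.428 - (-2.971) = 0.5430, dy = -0.691 - (0.767) = -1.4580
err = sqrt(0.294849 + 2.125764) = 1.5558

1.5558 m


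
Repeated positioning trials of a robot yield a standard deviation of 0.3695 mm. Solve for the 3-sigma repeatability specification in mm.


repeatability = 3*sigma = 3*0.3695 = 1.1085

1.1085 mm


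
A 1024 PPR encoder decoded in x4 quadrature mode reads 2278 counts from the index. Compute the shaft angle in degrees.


angle = counts * 360 / (PPR*4) = 2278 * 360 / 4096 = 200.2148

200.2148 degrees


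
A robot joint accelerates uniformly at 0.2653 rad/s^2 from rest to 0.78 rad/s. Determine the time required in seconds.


t = delta_omega / alpha = 0.78 / 0.2653 = 2.9401

2.9401 s


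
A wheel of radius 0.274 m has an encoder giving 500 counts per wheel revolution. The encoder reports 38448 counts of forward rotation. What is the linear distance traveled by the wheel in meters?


revs = 38448/500 = 76.896000
d = revs * 2*pi*r = 76.896000 * 2*pi*0.274 = 132.3836

132.3836 m


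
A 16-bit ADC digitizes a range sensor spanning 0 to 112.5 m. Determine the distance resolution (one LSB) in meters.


res = range / 2^n = 112.5/2^16 = 112.5/65536 = 0.0017

0.0017 m


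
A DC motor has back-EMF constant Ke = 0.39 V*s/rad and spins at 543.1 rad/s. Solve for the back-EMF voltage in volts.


V_emf = Ke * omega = 0.39*543.1 = 211.8090

211.8090 V


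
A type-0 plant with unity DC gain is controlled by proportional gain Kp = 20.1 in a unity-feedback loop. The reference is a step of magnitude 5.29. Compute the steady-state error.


e_ss = R/(1 + Kp) = 5.29/(1 + 20.1) = 5.29/21.1000 = 0.2507

0.2507


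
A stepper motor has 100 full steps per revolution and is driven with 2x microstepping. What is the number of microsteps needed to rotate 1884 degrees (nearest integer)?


step_size = 360/(100*2) = 360/200 = 1.800000 deg
n = 1884/(360/200) = 1884*200/360 = 1046.6667 -> 1047

1047 steps


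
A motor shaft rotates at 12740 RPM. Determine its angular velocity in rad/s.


omega = 12740 * 2*pi/60 = 1334.1297

1334.1297 rad/s


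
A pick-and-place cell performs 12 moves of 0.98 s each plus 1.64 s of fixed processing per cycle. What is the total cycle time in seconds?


T = 12*0.98 + 1.64 = 13.4000

13.4000 s


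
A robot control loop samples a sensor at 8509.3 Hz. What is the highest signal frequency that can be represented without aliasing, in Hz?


f_max = f_s/2 = 8509.3/2 = 4254.6500

4254.6500 Hz


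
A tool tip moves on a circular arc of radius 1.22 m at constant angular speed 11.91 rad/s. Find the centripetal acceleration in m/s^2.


a_c = omega^2 * r = 11.91^2 * 1.22 = 173.0547

173.0547 m/s^2


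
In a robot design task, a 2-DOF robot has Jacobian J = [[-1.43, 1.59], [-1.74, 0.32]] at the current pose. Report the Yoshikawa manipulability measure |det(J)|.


det(J) = -1.43*0.32 - (1.59)*(-1.74) = 2.3090
|det(J)| = 2.3090

2.3090


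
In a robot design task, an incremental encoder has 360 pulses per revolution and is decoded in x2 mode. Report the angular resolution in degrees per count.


resolution = 360 / (PPR * 2) = 360 / 720 = 0.5000

0.5000 degrees


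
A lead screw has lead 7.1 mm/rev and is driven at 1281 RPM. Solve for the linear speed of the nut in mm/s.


v = lead * (RPM/60) = 7.1*1281/60 = 151.5850

151.5850 mm/s


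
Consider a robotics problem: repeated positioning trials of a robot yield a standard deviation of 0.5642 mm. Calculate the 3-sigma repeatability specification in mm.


repeatability = 3*sigma = 3*0.5642 = 1.6926

1.6926 mm


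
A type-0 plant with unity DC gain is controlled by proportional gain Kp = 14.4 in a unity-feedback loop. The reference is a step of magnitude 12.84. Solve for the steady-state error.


e_ss = R/(1 + Kp) = 12.84/(1 + 14.4) = 12.84/15.4000 = 0.8338

0.8338


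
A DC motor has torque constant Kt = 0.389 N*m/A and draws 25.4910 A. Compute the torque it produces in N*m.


tau = Kt * I = 0.389*25.4910 = 9.9160

9.9160 N*m


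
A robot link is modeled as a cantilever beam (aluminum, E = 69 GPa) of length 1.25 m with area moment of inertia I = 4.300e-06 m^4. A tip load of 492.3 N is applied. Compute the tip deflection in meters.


delta = F*L^3/(3*E*I) = 492.3*1.25^3/(3*6.900e+10*4.300e-06)
      = 961.5234375/890100 = 0.0011

0.0011 m


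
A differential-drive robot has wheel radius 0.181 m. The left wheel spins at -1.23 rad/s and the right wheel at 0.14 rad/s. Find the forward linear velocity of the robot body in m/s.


v = r*(wR + wL)/2 = 0.181*(0.14 + -1.23)/2 = -0.0986

-0.0986 m/s


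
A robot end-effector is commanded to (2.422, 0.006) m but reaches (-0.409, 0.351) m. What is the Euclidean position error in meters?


dx = -0.409 - (2.422) = -2.8310, dy = 0.351 - (0.006) = 0.3450
err = sqrt(8.014561 + 0.119025) = 2.8519

2.8519 m


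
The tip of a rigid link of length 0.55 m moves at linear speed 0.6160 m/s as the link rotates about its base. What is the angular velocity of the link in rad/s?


omega = v / L = 0.6160 / 0.55 = 1.1200

1.1200 rad/s


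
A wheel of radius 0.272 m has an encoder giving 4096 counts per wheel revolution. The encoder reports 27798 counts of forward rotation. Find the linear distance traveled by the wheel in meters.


revs = 27798/4096 = 6.786621
d = revs * 2*pi*r = 6.786621 * 2*pi*0.272 = 11.5985

11.5985 m


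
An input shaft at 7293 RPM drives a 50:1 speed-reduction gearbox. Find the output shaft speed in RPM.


omega_out = omega_in / N = 7293 / 50 = 145.8600

145.8600 RPM


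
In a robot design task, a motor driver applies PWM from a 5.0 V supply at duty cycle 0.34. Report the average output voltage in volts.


V_avg = V_supply * D = 5.0*0.34 = 1.7000

1.7000 V


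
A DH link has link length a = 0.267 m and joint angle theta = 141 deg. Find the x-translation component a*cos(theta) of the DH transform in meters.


a*cos(theta) = 0.267*cos(141 deg) = -0.2075

-0.2075 m


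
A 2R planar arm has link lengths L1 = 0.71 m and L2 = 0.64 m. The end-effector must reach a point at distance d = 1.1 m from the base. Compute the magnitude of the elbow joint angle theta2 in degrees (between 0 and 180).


cos(th2) = (d^2 - L1^2 - L2^2)/(2*L1*L2) = (1.1^2 - 0.71^2 - 0.64^2)/(2*0.71*0.64) = 0.32603433
th2 = acos(0.32603433) = 70.9717 deg

70.9717 degrees


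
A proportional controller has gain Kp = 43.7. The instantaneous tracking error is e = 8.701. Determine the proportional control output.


u_P = Kp * e = 43.7 * 8.701 = 380.2337

380.2337


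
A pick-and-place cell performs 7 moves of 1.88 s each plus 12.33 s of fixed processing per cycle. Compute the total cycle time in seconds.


T = 7*1.88 + 12.33 = 25.4900

25.4900 s


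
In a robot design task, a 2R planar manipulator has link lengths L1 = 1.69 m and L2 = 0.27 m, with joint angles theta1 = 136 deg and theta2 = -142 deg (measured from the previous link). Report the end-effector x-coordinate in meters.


x = L1*cos(th1) + L2*cos(th1+th2) = 1.69*cos(136 deg) + 0.27*cos(-6 deg) = -0.9472

-0.9472 m


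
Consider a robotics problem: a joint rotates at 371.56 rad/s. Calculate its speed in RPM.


RPM = 371.56 * 60/(2*pi) = 3548.1366

3548.1366 RPM


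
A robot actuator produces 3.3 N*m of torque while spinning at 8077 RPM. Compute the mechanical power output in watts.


omega = 8077 * 2*pi/60 = 845.821462 rad/s
P = tau * omega = 3.3 * 845.821462 = 2791.2108

2791.2108 W


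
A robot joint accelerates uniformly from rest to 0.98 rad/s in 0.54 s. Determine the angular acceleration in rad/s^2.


alpha = delta_omega / t = 0.98 / 0.54 = 1.8148

1.8148 rad/s^2


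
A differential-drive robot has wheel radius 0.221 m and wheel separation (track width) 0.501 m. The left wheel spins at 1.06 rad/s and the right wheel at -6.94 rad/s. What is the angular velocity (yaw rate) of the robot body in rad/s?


omega = r*(wR - wL)/L = 0.221*(-6.94 - (1.06))/0.501 = -3.5289

-3.5289 rad/s


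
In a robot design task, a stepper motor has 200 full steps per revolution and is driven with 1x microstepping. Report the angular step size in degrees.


step = 360/(200*1) = 360/200 = 1.8000

1.8000 degrees


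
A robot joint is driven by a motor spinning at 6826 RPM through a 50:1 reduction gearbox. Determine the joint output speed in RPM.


omega_joint = omega_motor / N = 6826 / 50 = 136.5200

136.5200 RPM


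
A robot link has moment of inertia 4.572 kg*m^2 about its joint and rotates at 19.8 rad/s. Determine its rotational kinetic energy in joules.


KE = (1/2)*I*omega^2 = 0.5*4.572*19.8^2 = 896.2034

896.2034 J


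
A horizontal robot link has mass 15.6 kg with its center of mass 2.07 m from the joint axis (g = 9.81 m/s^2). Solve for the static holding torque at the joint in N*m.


tau = m*g*L = 15.6 * 9.81 * 2.07 = 316.7845

316.7845 N*m


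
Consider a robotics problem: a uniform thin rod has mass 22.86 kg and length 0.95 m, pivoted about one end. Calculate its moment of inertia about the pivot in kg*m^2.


I = (1/3)*m*L^2 = (1/3)*22.86*0.95^2 = 6.8770

6.8770 kg*m^2


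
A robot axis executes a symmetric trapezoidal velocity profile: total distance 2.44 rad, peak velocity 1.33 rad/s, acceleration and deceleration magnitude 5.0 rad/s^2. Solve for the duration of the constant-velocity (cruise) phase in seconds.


t_acc = v/a = 0.266000 s, d_acc = v^2/(2a) = 0.176890 rad each
d_cruise = 2.44 - 2*0.176890 = 2.086220 rad
t_cruise = d_cruise/v = 2.086220/1.33 = 1.5686

1.5686 s


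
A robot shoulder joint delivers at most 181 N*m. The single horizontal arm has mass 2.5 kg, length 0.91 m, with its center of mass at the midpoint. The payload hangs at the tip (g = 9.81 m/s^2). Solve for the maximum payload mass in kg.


tau_arm = m_arm*g*(L/2) = 2.5*9.81*0.91/2 = 11.1589 N*m
tau_payload = tau_max - tau_arm = 181 - 11.1589 = 169.8411
m_payload = tau_payload / (g*L) = 169.8411 / (9.81*0.91) = 19.0253

19.0253 kg


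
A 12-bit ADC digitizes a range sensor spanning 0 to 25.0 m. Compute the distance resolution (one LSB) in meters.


res = range / 2^n = 25.0/2^12 = 25.0/4096 = 0.0061

0.0061 m


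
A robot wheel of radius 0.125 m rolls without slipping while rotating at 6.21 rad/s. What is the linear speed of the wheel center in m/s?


v = omega * r = 6.21 * 0.125 = 0.7762

0.7762 m/s


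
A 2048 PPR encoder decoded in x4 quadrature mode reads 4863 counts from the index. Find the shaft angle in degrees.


angle = counts * 360 / (PPR*4) = 4863 * 360 / 8192 = 213.7061

213.7061 degrees


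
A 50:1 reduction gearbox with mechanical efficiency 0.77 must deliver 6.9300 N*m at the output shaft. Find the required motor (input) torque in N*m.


tau_in = tau_out / (N * eta) = 6.9300 / (50 * 0.77) = 0.1800

0.1800 N*m


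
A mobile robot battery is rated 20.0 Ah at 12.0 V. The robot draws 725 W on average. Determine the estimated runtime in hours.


E = 20.0*12.0 = 240.0000 Wh
t = E/P = 240.0000/725 = 0.3310

0.3310 hours


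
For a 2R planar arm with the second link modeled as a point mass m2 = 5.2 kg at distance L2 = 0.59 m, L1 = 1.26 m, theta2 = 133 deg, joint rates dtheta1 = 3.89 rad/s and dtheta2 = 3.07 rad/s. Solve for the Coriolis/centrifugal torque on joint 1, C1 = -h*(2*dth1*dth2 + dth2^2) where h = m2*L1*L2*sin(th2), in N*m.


h = m2*L1*L2*sin(th2) = 5.2*1.26*0.59*sin(133 deg) = 2.827179
C1 = -h*(2*3.89*3.07 + 3.07^2) = -2.827179*33.3095 = -94.1719

-94.1719 N*m


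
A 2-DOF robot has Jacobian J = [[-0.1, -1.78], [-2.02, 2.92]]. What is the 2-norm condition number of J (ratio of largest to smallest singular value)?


JJ^T eigenvalues: trace(JJ^T) = 15.7852, det(JJ^T) = det(J)^2 = 15.11343376
s_max^2 = (15.7852 + sqrt(188.71880400))/2 = 14.76134814
s_min^2 = (15.7852 - sqrt(188.71880400))/2 = 1.02385186
kappa = s_max/s_min = sqrt(14.76134814/1.02385186) = 3.7970

3.7970


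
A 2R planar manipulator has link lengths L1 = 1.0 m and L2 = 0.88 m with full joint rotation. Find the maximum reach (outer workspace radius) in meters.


r_max = L1 + L2 = 1.0 + 0.88 = 1.8800

1.8800 m


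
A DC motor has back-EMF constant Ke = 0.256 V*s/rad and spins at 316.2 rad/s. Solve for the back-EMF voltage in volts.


V_emf = Ke * omega = 0.256*316.2 = 80.9472

80.9472 V


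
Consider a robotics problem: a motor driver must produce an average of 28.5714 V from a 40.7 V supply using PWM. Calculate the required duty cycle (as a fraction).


D = V_avg/V_supply = 28.5714/40.7 = 0.7020

0.7020


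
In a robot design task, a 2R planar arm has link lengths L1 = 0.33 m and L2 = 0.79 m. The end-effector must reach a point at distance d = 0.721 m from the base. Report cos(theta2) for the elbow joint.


cos(th2) = (d^2 - L1^2 - L2^2)/(2*L1*L2) = (0.721^2 - 0.33^2 - 0.79^2)/(2*0.33*0.79) = -0.4088

-0.4088


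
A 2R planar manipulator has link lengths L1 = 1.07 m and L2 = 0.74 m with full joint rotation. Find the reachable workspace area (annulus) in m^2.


r_max = L1 + L2 = 1.8100, r_min = |L1 - L2| = 0.3300
A = pi*(r_max^2 - r_min^2) = pi*(3.2761 - 0.1089) = 9.9501

9.9501 m^2


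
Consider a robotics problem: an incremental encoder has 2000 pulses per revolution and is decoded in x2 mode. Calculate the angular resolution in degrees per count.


resolution = 360 / (PPR * 2) = 360 / 4000 = 0.0900

0.0900 degrees


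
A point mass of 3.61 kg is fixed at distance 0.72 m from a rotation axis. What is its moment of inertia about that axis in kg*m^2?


I = m*r^2 = 3.61*0.72^2 = 1.8714

1.8714 kg*m^2


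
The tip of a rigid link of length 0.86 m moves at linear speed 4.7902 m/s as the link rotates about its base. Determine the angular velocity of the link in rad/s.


omega = v / L = 4.7902 / 0.86 = 5.5700

5.5700 rad/s


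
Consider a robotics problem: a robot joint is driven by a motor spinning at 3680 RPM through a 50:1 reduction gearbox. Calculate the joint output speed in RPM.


omega_joint = omega_motor / N = 3680 / 50 = 73.6000

73.6000 RPM


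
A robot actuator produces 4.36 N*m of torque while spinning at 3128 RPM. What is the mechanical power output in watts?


omega = 3128 * 2*pi/60 = 327.563394 rad/s
P = tau * omega = 4.36 * 327.563394 = 1428.1764

1428.1764 W


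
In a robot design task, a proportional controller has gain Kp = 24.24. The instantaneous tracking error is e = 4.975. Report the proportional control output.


u_P = Kp * e = 24.24 * 4.975 = 120.5940

120.5940


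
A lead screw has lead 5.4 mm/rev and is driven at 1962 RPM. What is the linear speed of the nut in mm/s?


v = lead * (RPM/60) = 5.4*1962/60 = 176.5800

176.5800 mm/s


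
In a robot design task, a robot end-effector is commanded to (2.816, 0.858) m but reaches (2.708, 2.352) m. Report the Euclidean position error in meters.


dx = 2.708 - (2.816) = -0.1080, dy = 2.352 - (0.858) = 1.4940
err = sqrt(0.011664 + 2.232036) = 1.4979

1.4979 m


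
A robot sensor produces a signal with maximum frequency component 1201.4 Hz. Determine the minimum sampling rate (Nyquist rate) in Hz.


f_s,min = 2*f_max = 2*1201.4 = 2402.8000

2402.8000 Hz


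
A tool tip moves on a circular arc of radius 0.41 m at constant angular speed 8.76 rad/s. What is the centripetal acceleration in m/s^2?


a_c = omega^2 * r = 8.76^2 * 0.41 = 31.4624

31.4624 m/s^2


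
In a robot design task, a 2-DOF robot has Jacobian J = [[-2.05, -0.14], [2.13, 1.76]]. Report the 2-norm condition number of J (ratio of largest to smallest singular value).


JJ^T eigenvalues: trace(JJ^T) = 11.8566, det(JJ^T) = det(J)^2 = 10.95477604
s_max^2 = (11.8566 + sqrt(96.75985940))/2 = 10.84662948
s_min^2 = (11.8566 - sqrt(96.75985940))/2 = 1.00997052
kappa = s_max/s_min = sqrt(10.84662948/1.00997052) = 3.2771

3.2771


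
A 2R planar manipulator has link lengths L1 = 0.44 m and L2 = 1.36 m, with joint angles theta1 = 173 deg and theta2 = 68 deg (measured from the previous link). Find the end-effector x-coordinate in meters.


x = L1*cos(th1) + L2*cos(th1+th2) = 0.44*cos(173 deg) + 1.36*cos(241 deg) = -1.0961

-1.0961 m


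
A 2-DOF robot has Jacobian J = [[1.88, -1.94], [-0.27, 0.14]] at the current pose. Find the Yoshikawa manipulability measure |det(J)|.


det(J) = 1.88*0.14 - (-1.94)*(-0.27) = -0.2606
|det(J)| = 0.2606

0.2606


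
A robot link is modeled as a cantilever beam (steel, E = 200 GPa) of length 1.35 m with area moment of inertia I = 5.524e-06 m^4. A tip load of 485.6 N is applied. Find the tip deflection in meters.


delta = F*L^3/(3*E*I) = 485.6*1.35^3/(3*2.000e+11*5.524e-06)
      = 1194.7581/3314400 = 3.6047e-04

3.6047e-04 m


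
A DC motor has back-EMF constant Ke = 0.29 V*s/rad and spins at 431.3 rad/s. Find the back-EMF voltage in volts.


V_emf = Ke * omega = 0.29*431.3 = 125.0770

125.0770 V


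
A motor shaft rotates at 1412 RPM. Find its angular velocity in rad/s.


omega = 1412 * 2*pi/60 = 147.8643

147.8643 rad/s


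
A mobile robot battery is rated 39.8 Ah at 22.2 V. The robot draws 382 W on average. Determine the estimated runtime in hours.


E = 39.8*22.2 = 883.5600 Wh
t = E/P = 883.5600/382 = 2.3130

2.3130 hours


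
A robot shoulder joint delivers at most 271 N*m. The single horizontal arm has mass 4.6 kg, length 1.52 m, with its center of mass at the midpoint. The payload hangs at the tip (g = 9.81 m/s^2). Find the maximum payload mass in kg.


tau_arm = m_arm*g*(L/2) = 4.6*9.81*1.52/2 = 34.2958 N*m
tau_payload = tau_max - tau_arm = 271 - 34.2958 = 236.7042
m_payload = tau_payload / (g*L) = 236.7042 / (9.81*1.52) = 15.8743

15.8743 kg


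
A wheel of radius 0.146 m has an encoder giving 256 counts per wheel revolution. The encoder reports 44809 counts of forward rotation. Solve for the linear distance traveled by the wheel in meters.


revs = 44809/256 = 175.035156
d = revs * 2*pi*r = 175.035156 * 2*pi*0.146 = 160.5676

160.5676 m


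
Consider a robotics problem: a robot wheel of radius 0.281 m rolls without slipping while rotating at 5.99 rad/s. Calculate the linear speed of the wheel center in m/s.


v = omega * r = 5.99 * 0.281 = 1.6832

1.6832 m/s


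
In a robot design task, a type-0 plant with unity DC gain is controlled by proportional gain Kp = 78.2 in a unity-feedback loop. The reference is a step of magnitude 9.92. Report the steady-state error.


e_ss = R/(1 + Kp) = 9.92/(1 + 78.2) = 9.92/79.2000 = 0.1253

0.1253


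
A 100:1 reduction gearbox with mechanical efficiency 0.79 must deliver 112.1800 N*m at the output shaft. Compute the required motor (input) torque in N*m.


tau_in = tau_out / (N * eta) = 112.1800 / (100 * 0.79) = 1.4200

1.4200 N*m


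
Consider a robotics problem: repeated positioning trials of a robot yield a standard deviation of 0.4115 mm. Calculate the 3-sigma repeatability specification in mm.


repeatability = 3*sigma = 3*0.4115 = 1.2345

1.2345 mm


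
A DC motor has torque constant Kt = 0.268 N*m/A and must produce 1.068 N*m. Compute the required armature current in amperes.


I = tau / Kt = 1.068/0.268 = 3.9851

3.9851 A


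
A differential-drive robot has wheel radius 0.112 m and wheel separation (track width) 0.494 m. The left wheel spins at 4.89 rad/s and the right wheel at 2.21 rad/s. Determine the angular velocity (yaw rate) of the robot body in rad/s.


omega = r*(wR - wL)/L = 0.112*(2.21 - (4.89))/0.494 = -0.6076

-0.6076 rad/s


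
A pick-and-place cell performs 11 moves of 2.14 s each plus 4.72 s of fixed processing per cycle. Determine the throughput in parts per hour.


T_cycle = 11*2.14 + 4.72 = 28.2600 s
rate = 3600/T = 127.3885

127.3885 parts/hour


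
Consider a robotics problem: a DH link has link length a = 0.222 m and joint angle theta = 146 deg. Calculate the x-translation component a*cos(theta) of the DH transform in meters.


a*cos(theta) = 0.222*cos(146 deg) = -0.1840

-0.1840 m


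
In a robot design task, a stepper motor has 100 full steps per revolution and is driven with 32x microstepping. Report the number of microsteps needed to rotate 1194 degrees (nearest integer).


step_size = 360/(100*32) = 360/3200 = 0.112500 deg
n = 1194/(360/3200) = 1194*3200/360 = 10613.3333 -> 10613

10613 steps


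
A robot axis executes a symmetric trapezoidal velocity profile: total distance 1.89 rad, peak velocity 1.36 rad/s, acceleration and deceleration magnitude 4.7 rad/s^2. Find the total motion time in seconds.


t_acc = v/a = 1.36/4.7 = 0.289362 s
d_acc = v^2/(2a) = 0.196766 rad (each ramp)
d_cruise = 1.89 - 2*0.196766 = 1.496468 rad
t_cruise = 1.496468/1.36 = 1.100344 s
t_total = 2*0.289362 + 1.100344 = 1.6791

1.6791 s


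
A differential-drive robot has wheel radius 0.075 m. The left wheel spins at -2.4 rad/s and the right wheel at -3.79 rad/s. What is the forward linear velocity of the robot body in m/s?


v = r*(wR + wL)/2 = 0.075*(-3.79 + -2.4)/2 = -0.2321

-0.2321 m/s


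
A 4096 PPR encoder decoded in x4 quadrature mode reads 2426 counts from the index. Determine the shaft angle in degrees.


angle = counts * 360 / (PPR*4) = 2426 * 360 / 16384 = 53.3057

53.3057 degrees


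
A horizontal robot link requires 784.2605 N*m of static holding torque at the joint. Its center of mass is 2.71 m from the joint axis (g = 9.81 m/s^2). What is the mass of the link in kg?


m = tau / (g*L) = 784.2605 / (9.81 * 2.71) = 29.5000

29.5000 kg


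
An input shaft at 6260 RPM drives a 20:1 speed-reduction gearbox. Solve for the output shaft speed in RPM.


omega_out = omega_in / N = 6260 / 20 = 313.0000

313.0000 RPM


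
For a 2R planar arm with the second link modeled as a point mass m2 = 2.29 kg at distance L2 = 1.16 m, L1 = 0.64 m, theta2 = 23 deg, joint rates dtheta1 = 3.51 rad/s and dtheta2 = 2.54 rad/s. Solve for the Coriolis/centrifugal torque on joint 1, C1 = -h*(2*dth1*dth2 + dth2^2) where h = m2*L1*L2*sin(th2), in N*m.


h = m2*L1*L2*sin(th2) = 2.29*0.64*1.16*sin(23 deg) = 0.664280
C1 = -h*(2*3.51*2.54 + 2.54^2) = -0.664280*24.2824 = -16.1303

-16.1303 N*m


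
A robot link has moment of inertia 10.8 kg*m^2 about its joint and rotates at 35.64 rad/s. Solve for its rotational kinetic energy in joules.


KE = (1/2)*I*omega^2 = 0.5*10.8*35.64^2 = 6859.1318

6859.1318 J


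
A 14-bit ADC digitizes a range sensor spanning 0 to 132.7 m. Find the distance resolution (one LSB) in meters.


res = range / 2^n = 132.7/2^14 = 132.7/16384 = 0.0081

0.0081 m


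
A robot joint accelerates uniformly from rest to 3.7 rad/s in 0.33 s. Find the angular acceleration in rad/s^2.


alpha = delta_omega / t = 3.7 / 0.33 = 11.2121

11.2121 rad/s^2


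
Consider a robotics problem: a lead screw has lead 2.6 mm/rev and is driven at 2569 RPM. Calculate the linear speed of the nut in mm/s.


v = lead * (RPM/60) = 2.6*2569/60 = 111.3233

111.3233 mm/s


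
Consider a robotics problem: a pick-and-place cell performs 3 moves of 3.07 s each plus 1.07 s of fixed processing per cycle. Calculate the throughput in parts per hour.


T_cycle = 3*3.07 + 1.07 = 10.2800 s
rate = 3600/T = 350.1946

350.1946 parts/hour


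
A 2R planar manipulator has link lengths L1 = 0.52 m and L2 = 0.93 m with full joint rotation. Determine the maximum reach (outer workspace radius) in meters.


r_max = L1 + L2 = 0.52 + 0.93 = 1.4500

1.4500 m


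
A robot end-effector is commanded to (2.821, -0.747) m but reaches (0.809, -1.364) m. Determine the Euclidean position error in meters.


dx = 0.809 - (2.821) = -2.0120, dy = -1.364 - (-0.747) = -0.6170
err = sqrt(4.048144 + 0.380689) = 2.1045

2.1045 m


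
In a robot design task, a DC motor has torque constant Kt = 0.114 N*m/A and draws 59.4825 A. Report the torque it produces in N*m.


tau = Kt * I = 0.114*59.4825 = 6.7810

6.7810 N*m


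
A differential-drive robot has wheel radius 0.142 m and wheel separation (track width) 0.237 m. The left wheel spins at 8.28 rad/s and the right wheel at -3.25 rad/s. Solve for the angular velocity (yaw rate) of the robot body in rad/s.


omega = r*(wR - wL)/L = 0.142*(-3.25 - (8.28))/0.237 = -6.9083

-6.9083 rad/s


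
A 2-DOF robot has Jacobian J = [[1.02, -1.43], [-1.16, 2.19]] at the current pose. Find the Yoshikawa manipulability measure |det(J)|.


det(J) = 1.02*2.19 - (-1.43)*(-1.16) = 0.5750
|det(J)| = 0.5750

0.5750


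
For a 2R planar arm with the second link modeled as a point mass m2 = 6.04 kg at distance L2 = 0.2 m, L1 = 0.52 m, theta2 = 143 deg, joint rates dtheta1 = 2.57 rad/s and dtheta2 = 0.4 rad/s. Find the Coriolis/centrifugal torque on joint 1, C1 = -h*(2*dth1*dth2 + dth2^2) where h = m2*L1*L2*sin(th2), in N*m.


h = m2*L1*L2*sin(th2) = 6.04*0.52*0.2*sin(143 deg) = 0.378036
C1 = -h*(2*2.57*0.4 + 0.4^2) = -0.378036*2.2160 = -0.8377

-0.8377 N*m


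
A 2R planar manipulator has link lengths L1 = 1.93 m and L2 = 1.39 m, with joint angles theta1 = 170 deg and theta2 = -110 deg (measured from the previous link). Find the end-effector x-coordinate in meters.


x = L1*cos(th1) + L2*cos(th1+th2) = 1.93*cos(170 deg) + 1.39*cos(60 deg) = -1.2057

-1.2057 m


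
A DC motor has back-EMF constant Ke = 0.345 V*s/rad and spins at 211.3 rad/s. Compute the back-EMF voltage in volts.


V_emf = Ke * omega = 0.345*211.3 = 72.8985

72.8985 V


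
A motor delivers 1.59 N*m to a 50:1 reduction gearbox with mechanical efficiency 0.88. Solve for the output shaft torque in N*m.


tau_out = tau_in * N * eta = 1.59 * 50 * 0.88 = 69.9600

69.9600 N*m


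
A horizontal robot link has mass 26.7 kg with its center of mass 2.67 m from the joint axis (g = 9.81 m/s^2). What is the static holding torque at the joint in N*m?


tau = m*g*L = 26.7 * 9.81 * 2.67 = 699.3451

699.3451 N*m


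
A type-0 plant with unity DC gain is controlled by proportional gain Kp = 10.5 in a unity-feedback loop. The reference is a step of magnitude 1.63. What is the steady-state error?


e_ss = R/(1 + Kp) = 1.63/(1 + 10.5) = 1.63/11.5000 = 0.1417

0.1417


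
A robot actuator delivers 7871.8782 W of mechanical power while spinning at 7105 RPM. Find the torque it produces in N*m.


omega = 7105 * 2*pi/60 = 744.033860 rad/s
tau = P / omega = 7871.8782 / 744.033860 = 10.5800

10.5800 N*m


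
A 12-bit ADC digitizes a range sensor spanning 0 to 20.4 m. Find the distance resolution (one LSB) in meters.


res = range / 2^n = 20.4/2^12 = 20.4/4096 = 0.0050

0.0050 m


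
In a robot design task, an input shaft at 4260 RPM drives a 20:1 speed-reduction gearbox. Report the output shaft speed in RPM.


omega_out = omega_in / N = 4260 / 20 = 213.0000

213.0000 RPM


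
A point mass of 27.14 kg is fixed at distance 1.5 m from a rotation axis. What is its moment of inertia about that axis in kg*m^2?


I = m*r^2 = 27.14*1.5^2 = 61.0650

61.0650 kg*m^2


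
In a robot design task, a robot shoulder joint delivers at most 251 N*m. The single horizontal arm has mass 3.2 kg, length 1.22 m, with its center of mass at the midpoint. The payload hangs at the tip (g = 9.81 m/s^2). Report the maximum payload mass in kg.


tau_arm = m_arm*g*(L/2) = 3.2*9.81*1.22/2 = 19.1491 N*m
tau_payload = tau_max - tau_arm = 251 - 19.1491 = 231.8509
m_payload = tau_payload / (g*L) = 231.8509 / (9.81*1.22) = 19.3722

19.3722 kg


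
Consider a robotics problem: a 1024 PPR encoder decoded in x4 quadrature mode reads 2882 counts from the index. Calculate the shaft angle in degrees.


angle = counts * 360 / (PPR*4) = 2882 * 360 / 4096 = 253.3008

253.3008 degrees


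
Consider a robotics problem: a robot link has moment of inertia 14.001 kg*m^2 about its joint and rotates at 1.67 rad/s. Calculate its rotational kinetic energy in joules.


KE = (1/2)*I*omega^2 = 0.5*14.001*1.67^2 = 19.5237

19.5237 J


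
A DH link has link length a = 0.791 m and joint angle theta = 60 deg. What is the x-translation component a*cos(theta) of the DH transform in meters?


a*cos(theta) = 0.791*cos(60 deg) = 0.3955

0.3955 m


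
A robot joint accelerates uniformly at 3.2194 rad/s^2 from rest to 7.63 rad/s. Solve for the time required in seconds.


t = delta_omega / alpha = 7.63 / 3.2194 = 2.3700

2.3700 s


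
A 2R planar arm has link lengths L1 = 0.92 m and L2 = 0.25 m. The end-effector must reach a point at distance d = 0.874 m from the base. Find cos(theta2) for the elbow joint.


cos(th2) = (d^2 - L1^2 - L2^2)/(2*L1*L2) = (0.874^2 - 0.92^2 - 0.25^2)/(2*0.92*0.25) = -0.3153

-0.3153


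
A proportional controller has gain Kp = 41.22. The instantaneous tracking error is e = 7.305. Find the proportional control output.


u_P = Kp * e = 41.22 * 7.305 = 301.1121

301.1121


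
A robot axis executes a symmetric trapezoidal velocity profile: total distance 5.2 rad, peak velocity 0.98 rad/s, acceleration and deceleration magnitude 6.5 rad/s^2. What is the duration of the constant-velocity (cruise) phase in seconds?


t_acc = v/a = 0.150769 s, d_acc = v^2/(2a) = 0.073877 rad each
d_cruise = 5.2 - 2*0.073877 = 5.052246 rad
t_cruise = d_cruise/v = 5.052246/0.98 = 5.1554

5.1554 s


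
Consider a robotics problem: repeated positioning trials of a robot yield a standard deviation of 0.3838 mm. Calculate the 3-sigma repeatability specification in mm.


repeatability = 3*sigma = 3*0.3838 = 1.1514

1.1514 mm


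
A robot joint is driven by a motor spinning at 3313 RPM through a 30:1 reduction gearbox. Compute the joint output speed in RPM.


omega_joint = omega_motor / N = 3313 / 30 = 110.4333

110.4333 RPM


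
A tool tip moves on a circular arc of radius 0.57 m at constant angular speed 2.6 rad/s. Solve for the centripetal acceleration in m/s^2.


a_c = omega^2 * r = 2.6^2 * 0.57 = 3.8532

3.8532 m/s^2


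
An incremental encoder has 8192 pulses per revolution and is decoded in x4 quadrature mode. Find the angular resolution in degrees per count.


resolution = 360 / (PPR * 4) = 360 / 32768 = 0.0110

0.0110 degrees


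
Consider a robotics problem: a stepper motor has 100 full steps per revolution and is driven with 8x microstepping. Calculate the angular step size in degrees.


step = 360/(100*8) = 360/800 = 0.4500

0.4500 degrees


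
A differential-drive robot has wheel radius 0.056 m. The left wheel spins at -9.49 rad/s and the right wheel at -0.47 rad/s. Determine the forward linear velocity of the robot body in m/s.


v = r*(wR + wL)/2 = 0.056*(-0.47 + -9.49)/2 = -0.2789

-0.2789 m/s


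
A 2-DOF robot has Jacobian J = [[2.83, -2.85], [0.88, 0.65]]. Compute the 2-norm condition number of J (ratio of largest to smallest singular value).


JJ^T eigenvalues: trace(JJ^T) = 17.3283, det(JJ^T) = det(J)^2 = 18.90075625
s_max^2 = (17.3283 + sqrt(224.66695589))/2 = 16.15859721
s_min^2 = (17.3283 - sqrt(224.66695589))/2 = 1.16970279
kappa = s_max/s_min = sqrt(16.15859721/1.16970279) = 3.7168

3.7168
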